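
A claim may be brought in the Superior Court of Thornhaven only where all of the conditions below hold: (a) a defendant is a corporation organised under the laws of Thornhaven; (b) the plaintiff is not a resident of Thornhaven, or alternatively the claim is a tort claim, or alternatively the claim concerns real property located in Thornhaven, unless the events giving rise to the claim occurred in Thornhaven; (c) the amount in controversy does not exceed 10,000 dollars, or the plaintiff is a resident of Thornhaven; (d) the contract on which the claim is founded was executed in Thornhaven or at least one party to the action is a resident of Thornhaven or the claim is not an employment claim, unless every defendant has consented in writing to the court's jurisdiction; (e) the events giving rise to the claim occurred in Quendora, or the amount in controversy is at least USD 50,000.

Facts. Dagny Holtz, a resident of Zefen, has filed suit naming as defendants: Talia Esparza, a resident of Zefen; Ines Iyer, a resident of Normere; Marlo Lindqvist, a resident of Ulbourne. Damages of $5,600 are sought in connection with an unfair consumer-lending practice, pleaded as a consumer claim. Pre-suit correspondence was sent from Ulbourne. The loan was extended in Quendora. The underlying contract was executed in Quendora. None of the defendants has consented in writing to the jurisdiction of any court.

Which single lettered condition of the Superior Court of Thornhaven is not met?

The Superior Court of Thornhaven:
  (a) No defendant is a corporation. Fails.
  (b) The plaintiff resides in Zefen, which is not Thornhaven, which satisfies one of the alternatives. Met.
  (c) The amount in controversy is 5,600 dollars, within the USD 10,000 ceiling, so this disjunct is met. Satisfied.
  (d) The claim is a consumer claim, not an employment claim — that alternative is enough. Satisfied.
  (e) The operative events occurred in Quendora, so this disjunct is met. Met.
Only condition (a) fails.

(a)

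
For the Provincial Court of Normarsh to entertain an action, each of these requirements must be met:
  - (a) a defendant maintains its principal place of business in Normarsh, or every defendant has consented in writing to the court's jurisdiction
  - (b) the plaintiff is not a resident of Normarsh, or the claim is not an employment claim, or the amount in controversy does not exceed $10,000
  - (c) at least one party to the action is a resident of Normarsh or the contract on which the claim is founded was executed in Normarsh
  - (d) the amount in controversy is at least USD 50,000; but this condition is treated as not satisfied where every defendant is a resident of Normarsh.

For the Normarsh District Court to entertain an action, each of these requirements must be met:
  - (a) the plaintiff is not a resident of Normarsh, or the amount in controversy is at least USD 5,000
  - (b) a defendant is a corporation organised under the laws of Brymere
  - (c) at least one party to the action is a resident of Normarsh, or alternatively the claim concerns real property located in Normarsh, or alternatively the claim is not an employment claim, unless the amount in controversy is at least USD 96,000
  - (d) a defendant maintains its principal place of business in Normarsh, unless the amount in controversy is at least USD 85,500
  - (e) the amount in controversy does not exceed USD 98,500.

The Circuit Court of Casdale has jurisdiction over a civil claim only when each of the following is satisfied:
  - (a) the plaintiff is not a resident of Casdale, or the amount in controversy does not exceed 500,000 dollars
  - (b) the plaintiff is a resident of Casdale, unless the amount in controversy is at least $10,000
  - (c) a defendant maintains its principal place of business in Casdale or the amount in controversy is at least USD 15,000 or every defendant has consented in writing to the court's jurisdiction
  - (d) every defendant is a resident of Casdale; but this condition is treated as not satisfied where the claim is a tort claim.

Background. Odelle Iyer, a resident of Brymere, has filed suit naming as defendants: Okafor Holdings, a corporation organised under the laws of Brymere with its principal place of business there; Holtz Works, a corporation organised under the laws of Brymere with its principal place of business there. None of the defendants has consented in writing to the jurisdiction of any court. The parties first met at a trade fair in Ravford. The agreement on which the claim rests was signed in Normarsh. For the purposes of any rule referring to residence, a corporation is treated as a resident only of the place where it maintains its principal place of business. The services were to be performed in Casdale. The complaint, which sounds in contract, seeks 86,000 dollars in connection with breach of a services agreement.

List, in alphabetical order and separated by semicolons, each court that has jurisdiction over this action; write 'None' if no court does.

The Provincial Court of Normarsh:
  (a) The corporate defendant(s) have their principal place of business in Brymere, not Normarsh; no such written consent has been filed — none of the alternatives is met. Condition not met.
  (b) The plaintiff resides in Brymere, which is not Normarsh, so one alternative holds. Satisfied.
  (c) The contract was executed in Normarsh, so this disjunct is met. Met.
  (d) The amount in controversy is USD 86,000, which meets the 50,000 dollars floor. The exception is not triggered, since the defendants reside as follows — Okafor Holdings in Brymere, Holtz Works in Brymere — not all in Normarsh. Met.
  → Not every requirement is met — no jurisdiction.
The Normarsh District Court:
  (a) The plaintiff resides in Brymere, which is not Normarsh, so this disjunct is met. Condition met.
  (b) Okafor Holdings is organised under the laws of Brymere. Condition met.
  (c) The claim is a contract claim, not an employment claim — that alternative is enough. Condition met.
  (d) The corporate defendant(s) have their principal place of business in Brymere, not Normarsh. But the amount in controversy is USD 86,000, which meets the $85,500 floor, and the 'unless' clause therefore excuses the requirement. Met.
  (e) The amount in controversy is $86,000, within the USD 98,500 ceiling. Condition met.
  → All conditions met; jurisdiction exists.
The Circuit Court of Casdale:
  (a) The plaintiff resides in Brymere, which is not Casdale — that alternative is enough. Condition met.
  (b) The plaintiff resides in Brymere, not Casdale. The proviso rescues it, though: the amount in controversy is 86,000 dollars, which meets the USD 10,000 floor. Met.
  (c) The amount in controversy is $86,000, which meets the $15,000 floor, so one alternative holds. Met.
  (d) The defendants reside as follows — Okafor Holdings in Brymere, Holtz Works in Brymere — not all in Casdale. Not satisfied.
  → At least one condition fails; no jurisdiction.

the Normarsh District Court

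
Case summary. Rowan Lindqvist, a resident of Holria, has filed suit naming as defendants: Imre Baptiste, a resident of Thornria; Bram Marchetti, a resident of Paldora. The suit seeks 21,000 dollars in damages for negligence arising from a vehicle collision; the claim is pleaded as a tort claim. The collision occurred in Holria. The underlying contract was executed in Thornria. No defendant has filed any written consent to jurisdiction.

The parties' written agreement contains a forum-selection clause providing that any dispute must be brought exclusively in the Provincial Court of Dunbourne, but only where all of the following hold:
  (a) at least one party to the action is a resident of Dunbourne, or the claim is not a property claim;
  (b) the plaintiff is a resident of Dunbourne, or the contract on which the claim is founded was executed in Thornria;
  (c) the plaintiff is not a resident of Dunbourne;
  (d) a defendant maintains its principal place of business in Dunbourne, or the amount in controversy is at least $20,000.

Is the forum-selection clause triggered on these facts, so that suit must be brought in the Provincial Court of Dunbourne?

The Provincial Court of Dunbourne:
  (a) The claim is a tort claim, not a property claim — that alternative is enough. Satisfied.
  (b) The contract was executed in Thornria, which satisfies one of the alternatives. Condition met.
  (c) The plaintiff resides in Holria, which is not Dunbourne. Condition met.
  (d) The amount in controversy is 21,000 dollars, which meets the $20,000 floor, which satisfies one of the alternatives. Satisfied.
  → Forum clause is triggered.

Yes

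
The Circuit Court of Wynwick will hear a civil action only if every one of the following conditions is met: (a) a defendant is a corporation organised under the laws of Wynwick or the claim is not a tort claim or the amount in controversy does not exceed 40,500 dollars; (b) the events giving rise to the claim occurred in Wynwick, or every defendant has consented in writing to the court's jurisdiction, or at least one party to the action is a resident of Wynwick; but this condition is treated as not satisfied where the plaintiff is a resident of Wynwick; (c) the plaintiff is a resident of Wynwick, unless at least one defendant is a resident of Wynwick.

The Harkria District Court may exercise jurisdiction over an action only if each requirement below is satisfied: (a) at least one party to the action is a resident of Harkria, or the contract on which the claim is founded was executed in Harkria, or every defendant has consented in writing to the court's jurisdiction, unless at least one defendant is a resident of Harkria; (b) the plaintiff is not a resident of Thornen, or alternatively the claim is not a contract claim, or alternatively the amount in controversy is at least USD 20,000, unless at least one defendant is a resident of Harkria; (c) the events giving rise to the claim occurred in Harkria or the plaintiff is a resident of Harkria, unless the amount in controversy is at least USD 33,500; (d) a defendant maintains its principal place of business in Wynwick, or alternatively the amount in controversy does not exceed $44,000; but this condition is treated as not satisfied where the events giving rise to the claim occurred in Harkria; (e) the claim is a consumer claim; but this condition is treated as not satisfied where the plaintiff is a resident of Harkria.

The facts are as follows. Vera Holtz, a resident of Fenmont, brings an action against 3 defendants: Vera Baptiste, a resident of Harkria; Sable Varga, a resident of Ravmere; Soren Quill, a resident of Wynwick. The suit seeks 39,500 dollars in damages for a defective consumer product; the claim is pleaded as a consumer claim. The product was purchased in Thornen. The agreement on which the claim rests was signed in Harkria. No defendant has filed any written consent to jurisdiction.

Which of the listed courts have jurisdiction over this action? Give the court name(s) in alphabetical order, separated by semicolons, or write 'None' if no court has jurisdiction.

The Circuit Court of Wynwick:
  (a) The claim is a consumer claim, not a tort claim, so one alternative holds. Met.
  (b) Soren Quill resides in Wynwick, so one alternative holds. And the carve-out is inapplicable — the plaintiff resides in Fenmont, not Wynwick. Satisfied.
  (c) The plaintiff resides in Fenmont, not Wynwick. But Soren Quill resides in Wynwick, and the 'unless' clause therefore excuses the requirement. Satisfied.
  → Jurisdiction lies.
The Harkria District Court:
  (a) Vera Baptiste resides in Harkria, so this disjunct is met. Condition met.
  (b) The plaintiff resides in Fenmont, which is not Thornen, so this disjunct is met. Met.
  (c) The operative events occurred in Thornen, not Harkria; the plaintiff resides in Fenmont, not Harkria — every alternative fails. But the amount in controversy is USD 39,500, which meets the $33,500 floor, and the 'unless' clause therefore excuses the requirement. Satisfied.
  (d) The amount in controversy is USD 39,500, within the $44,000 ceiling, so this disjunct is met. And the carve-out is inapplicable — the operative events occurred in Thornen, not Harkria. Satisfied.
  (e) The claim is a consumer claim. The exception is not triggered, since the plaintiff resides in Fenmont, not Harkria. Condition met.
  → Jurisdiction lies.

the Circuit Court of Wynwick; the Harkria District Court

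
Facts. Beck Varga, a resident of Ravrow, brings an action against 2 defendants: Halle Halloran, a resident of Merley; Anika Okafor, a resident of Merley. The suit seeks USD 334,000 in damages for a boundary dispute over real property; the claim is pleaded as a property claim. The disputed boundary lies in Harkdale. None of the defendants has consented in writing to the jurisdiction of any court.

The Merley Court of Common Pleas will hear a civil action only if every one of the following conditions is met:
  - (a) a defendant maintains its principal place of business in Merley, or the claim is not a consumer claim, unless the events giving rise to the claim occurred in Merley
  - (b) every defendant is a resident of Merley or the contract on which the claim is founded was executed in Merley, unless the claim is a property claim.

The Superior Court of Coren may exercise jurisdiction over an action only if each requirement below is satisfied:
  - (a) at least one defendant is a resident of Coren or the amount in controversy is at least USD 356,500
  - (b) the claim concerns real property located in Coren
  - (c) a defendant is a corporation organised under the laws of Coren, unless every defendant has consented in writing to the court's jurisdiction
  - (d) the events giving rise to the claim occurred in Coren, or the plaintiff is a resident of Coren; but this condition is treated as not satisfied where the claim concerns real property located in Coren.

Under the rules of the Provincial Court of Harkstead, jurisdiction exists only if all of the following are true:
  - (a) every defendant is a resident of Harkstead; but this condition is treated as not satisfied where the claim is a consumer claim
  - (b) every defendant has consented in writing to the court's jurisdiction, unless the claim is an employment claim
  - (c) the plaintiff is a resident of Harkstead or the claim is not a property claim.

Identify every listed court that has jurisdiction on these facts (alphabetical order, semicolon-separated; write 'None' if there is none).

The Merley Court of Common Pleas:
  (a) The claim is a property claim, not a consumer claim, so one alternative holds. Met.
  (b) The defendants reside as follows — Halle Halloran in Merley, Anika Okafor in Merley — all in Merley, so this disjunct is met. Met.
  → The court has jurisdiction.
The Superior Court of Coren:
  (a) No defendant resides in Coren (they reside in Merley, Merley); the amount in controversy is 334,000 dollars, below the 356,500 dollars floor — no alternative holds. Condition not met.
  (b) The property lies in Harkdale, not Coren. Not satisfied.
  (c) No defendant is a corporation. The proviso offers no rescue either, since no such written consent has been filed. Condition not met.
  (d) The operative events occurred in Harkdale, not Coren; the plaintiff resides in Ravrow, not Coren — no alternative holds. Fails.
  → No jurisdiction.
The Provincial Court of Harkstead:
  (a) The defendants reside as follows — Halle Halloran in Merley, Anika Okafor in Merley — not all in Harkstead. Not met.
  (b) No such written consent has been filed. Nor does the 'unless' clause help: the claim is a property claim, not an employment claim. Fails.
  (c) The plaintiff resides in Ravrow, not Harkstead; the claim is a property claim — none of the alternatives is met. Not met.
  → No jurisdiction.

the Merley Court of Common Pleas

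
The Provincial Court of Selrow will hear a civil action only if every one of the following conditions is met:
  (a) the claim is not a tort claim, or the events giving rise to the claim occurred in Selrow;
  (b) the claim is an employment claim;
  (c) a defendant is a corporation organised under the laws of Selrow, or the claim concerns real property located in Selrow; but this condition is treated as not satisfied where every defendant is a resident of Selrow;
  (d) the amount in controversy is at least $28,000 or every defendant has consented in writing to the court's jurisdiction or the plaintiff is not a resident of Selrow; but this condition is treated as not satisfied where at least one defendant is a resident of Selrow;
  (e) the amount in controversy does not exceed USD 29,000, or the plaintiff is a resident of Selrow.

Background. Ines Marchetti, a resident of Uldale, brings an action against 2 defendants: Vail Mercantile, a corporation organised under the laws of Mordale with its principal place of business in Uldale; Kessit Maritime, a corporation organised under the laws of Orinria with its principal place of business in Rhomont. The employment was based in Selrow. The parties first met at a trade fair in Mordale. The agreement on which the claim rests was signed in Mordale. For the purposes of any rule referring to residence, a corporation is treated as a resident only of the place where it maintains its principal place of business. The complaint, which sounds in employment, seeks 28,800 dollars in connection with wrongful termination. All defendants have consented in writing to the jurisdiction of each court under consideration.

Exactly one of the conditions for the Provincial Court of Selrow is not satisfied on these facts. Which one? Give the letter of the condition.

(c)

The Provincial Court of Selrow:
  (a) The claim is an employment claim, not a tort claim — that alternative is enough. Condition met.
  (b) The claim is an employment claim. Met.
  (c) The corporate defendant(s) are organised in Mordale, Orinria, not Selrow; the claim does not concern real property — no alternative holds. Condition not met.
  (d) The amount in controversy is 28,800 dollars, which meets the $28,000 floor — that alternative is enough. The carve-out does not apply: no defendant resides in Selrow (they reside in Uldale, Rhomont). Condition met.
  (e) The amount in controversy is USD 28,800, within the $29,000 ceiling, so one alternative holds. Met.
Only condition (c) fails.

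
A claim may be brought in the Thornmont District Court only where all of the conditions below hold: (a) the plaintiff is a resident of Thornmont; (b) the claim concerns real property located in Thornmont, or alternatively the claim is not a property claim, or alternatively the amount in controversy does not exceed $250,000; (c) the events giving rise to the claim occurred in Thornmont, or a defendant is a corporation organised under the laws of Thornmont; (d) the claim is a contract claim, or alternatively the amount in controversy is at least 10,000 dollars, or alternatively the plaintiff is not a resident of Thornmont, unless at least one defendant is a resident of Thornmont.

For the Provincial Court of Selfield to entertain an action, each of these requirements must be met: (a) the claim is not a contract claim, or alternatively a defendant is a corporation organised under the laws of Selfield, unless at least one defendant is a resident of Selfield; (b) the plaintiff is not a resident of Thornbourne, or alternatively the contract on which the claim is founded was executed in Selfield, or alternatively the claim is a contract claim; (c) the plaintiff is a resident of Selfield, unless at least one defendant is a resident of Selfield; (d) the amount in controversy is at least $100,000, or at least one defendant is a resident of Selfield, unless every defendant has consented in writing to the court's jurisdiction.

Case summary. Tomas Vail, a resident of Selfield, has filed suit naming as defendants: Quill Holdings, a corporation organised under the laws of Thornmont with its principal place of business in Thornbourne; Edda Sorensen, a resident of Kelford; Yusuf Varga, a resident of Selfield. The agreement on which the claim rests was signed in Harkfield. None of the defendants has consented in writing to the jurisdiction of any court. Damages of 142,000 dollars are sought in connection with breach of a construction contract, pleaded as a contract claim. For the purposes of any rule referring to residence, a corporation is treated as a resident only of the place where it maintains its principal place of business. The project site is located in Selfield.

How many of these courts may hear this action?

The Thornmont District Court:
  (a) The plaintiff resides in Selfield, not Thornmont. Fails.
  (b) The claim is a contract claim, not a property claim, which satisfies one of the alternatives. Condition met.
  (c) Quill Holdings is organised under the laws of Thornmont — that alternative is enough. Satisfied.
  (d) The claim is a contract claim, so one alternative holds. Met.
  → At least one condition fails; no jurisdiction.
The Provincial Court of Selfield:
  (a) The claim is a contract claim; the corporate defendant(s) are organised in Thornmont, not Selfield — none of the alternatives is met. But Yusuf Varga resides in Selfield, and the 'unless' clause therefore excuses the requirement. Satisfied.
  (b) The plaintiff resides in Selfield, which is not Thornbourne — that alternative is enough. Met.
  (c) The plaintiff resides in Selfield. Condition met.
  (d) The amount in controversy is USD 142,000, which meets the $100,000 floor, so one alternative holds. Met.
  → Every requirement is satisfied — jurisdiction.
Courts with jurisdiction: the Provincial Court of Selfield — 1 in total.

1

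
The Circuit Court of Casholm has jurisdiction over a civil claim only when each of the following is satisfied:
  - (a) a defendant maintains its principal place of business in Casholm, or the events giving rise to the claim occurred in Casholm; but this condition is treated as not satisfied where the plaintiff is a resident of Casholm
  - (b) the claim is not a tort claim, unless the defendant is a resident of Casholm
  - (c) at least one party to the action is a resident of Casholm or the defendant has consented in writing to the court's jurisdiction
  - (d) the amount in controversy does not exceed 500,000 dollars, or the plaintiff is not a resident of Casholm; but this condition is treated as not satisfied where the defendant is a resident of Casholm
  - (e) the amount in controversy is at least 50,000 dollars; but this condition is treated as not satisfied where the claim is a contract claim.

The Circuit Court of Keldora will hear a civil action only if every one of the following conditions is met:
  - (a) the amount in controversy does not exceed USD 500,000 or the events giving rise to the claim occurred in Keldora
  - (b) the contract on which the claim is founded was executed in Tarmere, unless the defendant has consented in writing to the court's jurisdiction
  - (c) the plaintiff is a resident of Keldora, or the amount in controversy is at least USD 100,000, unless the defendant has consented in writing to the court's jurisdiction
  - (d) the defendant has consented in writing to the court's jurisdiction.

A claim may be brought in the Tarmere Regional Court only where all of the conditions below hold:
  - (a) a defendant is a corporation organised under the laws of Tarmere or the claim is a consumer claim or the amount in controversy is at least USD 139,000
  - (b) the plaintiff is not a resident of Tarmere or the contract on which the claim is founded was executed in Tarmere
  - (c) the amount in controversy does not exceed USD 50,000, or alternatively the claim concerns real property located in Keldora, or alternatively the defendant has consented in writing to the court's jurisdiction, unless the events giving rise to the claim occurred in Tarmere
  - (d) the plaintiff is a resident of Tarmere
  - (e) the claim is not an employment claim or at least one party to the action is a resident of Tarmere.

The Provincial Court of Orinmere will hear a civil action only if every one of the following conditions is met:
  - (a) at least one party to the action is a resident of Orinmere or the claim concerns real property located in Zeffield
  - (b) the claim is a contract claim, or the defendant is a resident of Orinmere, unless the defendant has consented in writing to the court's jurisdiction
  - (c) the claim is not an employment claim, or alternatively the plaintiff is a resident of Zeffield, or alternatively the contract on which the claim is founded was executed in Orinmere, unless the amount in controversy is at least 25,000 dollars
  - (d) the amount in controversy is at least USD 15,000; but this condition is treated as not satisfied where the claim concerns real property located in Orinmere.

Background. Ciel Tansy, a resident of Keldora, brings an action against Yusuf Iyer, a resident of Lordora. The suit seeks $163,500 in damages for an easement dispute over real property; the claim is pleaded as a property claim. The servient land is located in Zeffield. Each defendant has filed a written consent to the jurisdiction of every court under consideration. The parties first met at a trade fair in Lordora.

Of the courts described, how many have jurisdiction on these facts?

The Circuit Court of Casholm:
  (a) No defendant is a corporation; the operative events occurred in Zeffield, not Casholm — every alternative fails. Not satisfied.
  (b) The claim is a property claim, not a tort claim. Met.
  (c) Every defendant has filed written consent, so one alternative holds. Met.
  (d) The amount in controversy is USD 163,500, within the $500,000 ceiling, which satisfies one of the alternatives. The carve-out does not apply: the defendant resides in Lordora, not Casholm. Condition met.
  (e) The amount in controversy is $163,500, which meets the USD 50,000 floor. And the carve-out is inapplicable — the claim is a property claim, not a contract claim. Condition met.
  → At least one condition fails; no jurisdiction.
The Circuit Court of Keldora:
  (a) The amount in controversy is USD 163,500, within the USD 500,000 ceiling, so one alternative holds. Condition met.
  (b) No contract (and hence no place of execution) is alleged. But every defendant has filed written consent, and the 'unless' clause therefore excuses the requirement. Met.
  (c) The plaintiff resides in Keldora, which satisfies one of the alternatives. Met.
  (d) Every defendant has filed written consent. Condition met.
  → The court has jurisdiction.
The Tarmere Regional Court:
  (a) The amount in controversy is USD 163,500, which meets the USD 139,000 floor — that alternative is enough. Met.
  (b) The plaintiff resides in Keldora, which is not Tarmere — that alternative is enough. Condition met.
  (c) Every defendant has filed written consent, which satisfies one of the alternatives. Met.
  (d) The plaintiff resides in Keldora, not Tarmere. Condition not met.
  (e) The claim is a property claim, not an employment claim, so this disjunct is met. Met.
  → Not every requirement is met — no jurisdiction.
The Provincial Court of Orinmere:
  (a) The property lies in Zeffield — that alternative is enough. Condition met.
  (b) The claim is a property claim, not a contract claim; the defendant resides in Lordora, not Orinmere — no alternative holds. But every defendant has filed written consent, and the 'unless' clause therefore excuses the requirement. Met.
  (c) The claim is a property claim, not an employment claim, so one alternative holds. Condition met.
  (d) The amount in controversy is 163,500 dollars, which meets the 15,000 dollars floor. The exception is not triggered, since the property lies in Zeffield, not Orinmere. Condition met.
  → Every requirement is satisfied — jurisdiction.
Courts with jurisdiction: the Circuit Court of Keldora, the Provincial Court of Orinmere — 2 in total.

2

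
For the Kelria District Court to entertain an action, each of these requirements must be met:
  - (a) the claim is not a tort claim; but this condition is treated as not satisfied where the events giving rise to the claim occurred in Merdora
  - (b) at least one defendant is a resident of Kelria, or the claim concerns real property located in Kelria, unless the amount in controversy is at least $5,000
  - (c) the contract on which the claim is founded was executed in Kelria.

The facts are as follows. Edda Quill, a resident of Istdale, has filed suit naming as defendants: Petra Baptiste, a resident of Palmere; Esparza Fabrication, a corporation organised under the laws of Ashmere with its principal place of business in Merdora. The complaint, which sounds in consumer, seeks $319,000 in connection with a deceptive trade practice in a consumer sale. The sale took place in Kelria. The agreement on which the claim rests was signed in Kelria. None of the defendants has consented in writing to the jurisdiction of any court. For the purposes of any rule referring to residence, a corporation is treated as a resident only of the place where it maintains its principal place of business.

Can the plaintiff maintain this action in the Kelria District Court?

Yes

The Kelria District Court:
  (a) The claim is a consumer claim, not a tort claim. The exception is not triggered, since the operative events occurred in Kelria, not Merdora. Condition met.
  (b) No defendant resides in Kelria (they reside in Palmere, Merdora); the claim does not concern real property — no alternative holds. However, the amount in controversy is 319,000 dollars, which meets the USD 5,000 floor, so the 'unless' proviso supplies this condition. Satisfied.
  (c) The contract was executed in Kelria. Condition met.
  → The court has jurisdiction.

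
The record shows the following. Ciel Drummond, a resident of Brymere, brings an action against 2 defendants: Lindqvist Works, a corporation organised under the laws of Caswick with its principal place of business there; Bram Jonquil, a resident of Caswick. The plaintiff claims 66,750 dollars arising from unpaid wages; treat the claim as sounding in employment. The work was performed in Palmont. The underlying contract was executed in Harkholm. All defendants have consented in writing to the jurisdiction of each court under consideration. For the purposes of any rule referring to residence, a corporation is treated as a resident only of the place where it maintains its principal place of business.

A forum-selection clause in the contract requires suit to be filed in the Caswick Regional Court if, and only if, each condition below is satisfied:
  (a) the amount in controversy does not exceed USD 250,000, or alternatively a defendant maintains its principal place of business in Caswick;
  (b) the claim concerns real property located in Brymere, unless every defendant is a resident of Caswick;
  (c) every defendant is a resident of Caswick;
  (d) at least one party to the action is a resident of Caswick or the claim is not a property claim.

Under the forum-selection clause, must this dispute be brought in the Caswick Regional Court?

Yes

The Caswick Regional Court:
  (a) The amount in controversy is $66,750, within the $250,000 ceiling, which satisfies one of the alternatives. Satisfied.
  (b) The claim does not concern real property. But the defendants reside as follows — Lindqvist Works in Caswick, Bram Jonquil in Caswick — all in Caswick, and the 'unless' clause therefore excuses the requirement. Condition met.
  (c) The defendants reside as follows — Lindqvist Works in Caswick, Bram Jonquil in Caswick — all in Caswick. Met.
  (d) Lindqvist Works resides in Caswick, so this disjunct is met. Satisfied.
  → The clause applies.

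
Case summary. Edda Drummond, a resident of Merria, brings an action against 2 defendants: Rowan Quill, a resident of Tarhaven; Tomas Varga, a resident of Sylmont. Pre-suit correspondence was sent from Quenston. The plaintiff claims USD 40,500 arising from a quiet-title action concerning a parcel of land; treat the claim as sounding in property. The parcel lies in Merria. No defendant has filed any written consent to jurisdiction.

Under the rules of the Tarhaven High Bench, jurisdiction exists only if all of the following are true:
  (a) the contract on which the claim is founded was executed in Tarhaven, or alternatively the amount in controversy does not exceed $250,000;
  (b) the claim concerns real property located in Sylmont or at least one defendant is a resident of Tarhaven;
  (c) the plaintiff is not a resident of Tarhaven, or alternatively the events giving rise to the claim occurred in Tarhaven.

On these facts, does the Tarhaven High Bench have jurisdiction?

The Tarhaven High Bench:
  (a) The amount in controversy is 40,500 dollars, within the USD 250,000 ceiling, which satisfies one of the alternatives. Satisfied.
  (b) Rowan Quill resides in Tarhaven, so this disjunct is met. Condition met.
  (c) The plaintiff resides in Merria, which is not Tarhaven — that alternative is enough. Satisfied.
  → All conditions met; jurisdiction exists.

Yes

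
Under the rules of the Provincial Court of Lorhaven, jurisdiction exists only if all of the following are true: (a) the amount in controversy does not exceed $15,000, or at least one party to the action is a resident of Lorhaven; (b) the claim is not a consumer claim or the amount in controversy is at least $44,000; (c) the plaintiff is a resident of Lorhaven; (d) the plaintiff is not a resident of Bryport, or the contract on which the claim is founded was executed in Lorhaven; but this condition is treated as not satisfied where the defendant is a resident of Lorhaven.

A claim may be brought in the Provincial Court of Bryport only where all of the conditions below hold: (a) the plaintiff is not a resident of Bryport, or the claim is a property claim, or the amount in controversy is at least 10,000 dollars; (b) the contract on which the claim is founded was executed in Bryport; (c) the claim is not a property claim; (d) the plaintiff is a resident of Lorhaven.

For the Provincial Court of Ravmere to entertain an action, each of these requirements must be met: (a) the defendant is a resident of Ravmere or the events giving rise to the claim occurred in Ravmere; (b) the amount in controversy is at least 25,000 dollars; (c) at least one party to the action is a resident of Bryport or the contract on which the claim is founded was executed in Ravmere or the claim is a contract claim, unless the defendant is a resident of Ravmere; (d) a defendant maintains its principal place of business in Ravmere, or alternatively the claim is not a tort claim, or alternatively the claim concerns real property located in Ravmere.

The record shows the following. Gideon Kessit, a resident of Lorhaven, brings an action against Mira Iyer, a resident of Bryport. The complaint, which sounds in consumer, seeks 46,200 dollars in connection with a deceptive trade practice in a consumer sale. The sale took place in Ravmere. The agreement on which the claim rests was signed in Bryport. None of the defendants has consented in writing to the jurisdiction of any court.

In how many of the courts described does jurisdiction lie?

3

The Provincial Court of Lorhaven:
  (a) Gideon Kessit resides in Lorhaven — that alternative is enough. Satisfied.
  (b) The amount in controversy is $46,200, which meets the $44,000 floor — that alternative is enough. Condition met.
  (c) The plaintiff resides in Lorhaven. Met.
  (d) The plaintiff resides in Lorhaven, which is not Bryport, which satisfies one of the alternatives. The exception is not triggered, since the defendant resides in Bryport, not Lorhaven. Condition met.
  → All conditions met; jurisdiction exists.
The Provincial Court of Bryport:
  (a) The plaintiff resides in Lorhaven, which is not Bryport — that alternative is enough. Condition met.
  (b) The contract was executed in Bryport. Met.
  (c) The claim is a consumer claim, not a property claim. Met.
  (d) The plaintiff resides in Lorhaven. Met.
  → All conditions met; jurisdiction exists.
The Provincial Court of Ravmere:
  (a) The operative events occurred in Ravmere, which satisfies one of the alternatives. Condition met.
  (b) The amount in controversy is USD 46,200, which meets the 25,000 dollars floor. Met.
  (c) Mira Iyer resides in Bryport, so one alternative holds. Condition met.
  (d) The claim is a consumer claim, not a tort claim, which satisfies one of the alternatives. Satisfied.
  → All conditions met; jurisdiction exists.
Courts with jurisdiction: the Provincial Court of Lorhaven, the Provincial Court of Bryport, the Provincial Court of Ravmere — 3 in total.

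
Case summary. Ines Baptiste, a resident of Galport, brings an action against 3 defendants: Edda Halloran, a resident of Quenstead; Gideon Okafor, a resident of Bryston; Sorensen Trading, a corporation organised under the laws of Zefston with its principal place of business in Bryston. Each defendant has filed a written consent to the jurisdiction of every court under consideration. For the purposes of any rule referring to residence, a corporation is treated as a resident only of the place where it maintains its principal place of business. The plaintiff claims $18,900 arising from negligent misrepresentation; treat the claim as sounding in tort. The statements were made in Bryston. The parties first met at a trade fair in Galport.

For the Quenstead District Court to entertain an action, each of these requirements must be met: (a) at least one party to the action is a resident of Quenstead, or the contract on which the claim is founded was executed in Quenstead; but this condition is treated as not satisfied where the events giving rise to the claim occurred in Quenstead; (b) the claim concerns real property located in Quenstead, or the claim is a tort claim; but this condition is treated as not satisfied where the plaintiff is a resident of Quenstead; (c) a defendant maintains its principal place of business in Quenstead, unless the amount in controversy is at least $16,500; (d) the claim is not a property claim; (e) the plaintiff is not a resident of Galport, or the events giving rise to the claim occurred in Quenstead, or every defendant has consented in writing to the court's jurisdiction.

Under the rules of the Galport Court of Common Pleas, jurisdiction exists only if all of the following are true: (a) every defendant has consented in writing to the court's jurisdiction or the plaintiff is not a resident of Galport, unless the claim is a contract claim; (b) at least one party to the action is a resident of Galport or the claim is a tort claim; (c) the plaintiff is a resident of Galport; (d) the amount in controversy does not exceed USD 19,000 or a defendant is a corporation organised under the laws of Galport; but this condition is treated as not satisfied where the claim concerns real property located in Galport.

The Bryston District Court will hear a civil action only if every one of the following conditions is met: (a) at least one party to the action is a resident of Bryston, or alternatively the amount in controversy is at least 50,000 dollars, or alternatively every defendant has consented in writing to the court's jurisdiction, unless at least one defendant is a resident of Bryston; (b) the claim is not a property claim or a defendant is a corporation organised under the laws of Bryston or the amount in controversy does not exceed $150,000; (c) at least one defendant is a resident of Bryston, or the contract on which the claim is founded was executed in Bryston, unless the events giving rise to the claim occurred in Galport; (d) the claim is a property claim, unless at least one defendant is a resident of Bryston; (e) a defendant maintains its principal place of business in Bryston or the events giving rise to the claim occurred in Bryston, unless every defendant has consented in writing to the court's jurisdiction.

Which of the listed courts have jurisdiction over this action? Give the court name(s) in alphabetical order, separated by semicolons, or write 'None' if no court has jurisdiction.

The Quenstead District Court:
  (a) Edda Halloran resides in Quenstead, so this disjunct is met. The exception is not triggered, since the operative events occurred in Bryston, not Quenstead. Satisfied.
  (b) The claim is a tort claim, which satisfies one of the alternatives. The exception is not triggered, since the plaintiff resides in Galport, not Quenstead. Satisfied.
  (c) The corporate defendant(s) have their principal place of business in Bryston, not Quenstead. The proviso rescues it, though: the amount in controversy is USD 18,900, which meets the USD 16,500 floor. Satisfied.
  (d) The claim is a tort claim, not a property claim. Satisfied.
  (e) Every defendant has filed written consent — that alternative is enough. Condition met.
  → The court has jurisdiction.
The Galport Court of Common Pleas:
  (a) Every defendant has filed written consent — that alternative is enough. Satisfied.
  (b) Ines Baptiste resides in Galport, so this disjunct is met. Condition met.
  (c) The plaintiff resides in Galport. Satisfied.
  (d) The amount in controversy is USD 18,900, within the USD 19,000 ceiling, which satisfies one of the alternatives. The carve-out does not apply: the claim does not concern real property. Satisfied.
  → The court has jurisdiction.
The Bryston District Court:
  (a) Gideon Okafor resides in Bryston — that alternative is enough. Met.
  (b) The claim is a tort claim, not a property claim, so one alternative holds. Condition met.
  (c) Gideon Okafor resides in Bryston — that alternative is enough. Met.
  (d) The claim is a tort claim, not a property claim. But Gideon Okafor resides in Bryston, and the 'unless' clause therefore excuses the requirement. Met.
  (e) Sorensen Trading has its principal place of business in Bryston, so one alternative holds. Met.
  → Jurisdiction lies.

the Bryston District Court; the Galport Court of Common Pleas; the Quenstead District Court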